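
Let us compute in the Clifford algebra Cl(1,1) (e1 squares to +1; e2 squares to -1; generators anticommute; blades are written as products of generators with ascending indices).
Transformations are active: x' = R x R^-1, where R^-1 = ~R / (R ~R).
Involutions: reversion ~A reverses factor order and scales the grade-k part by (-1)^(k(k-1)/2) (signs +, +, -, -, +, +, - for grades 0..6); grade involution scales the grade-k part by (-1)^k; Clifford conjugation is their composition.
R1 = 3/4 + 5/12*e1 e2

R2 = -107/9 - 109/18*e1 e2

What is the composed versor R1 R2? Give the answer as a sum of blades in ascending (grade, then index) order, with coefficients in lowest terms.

Distribute over the terms of R1 (each basis-blade product reordered to ascending indices, repeated generators contracted through their squares):
(3/4) R2 = -107/12 - 109/24*e1 e2
(5/12*e1 e2) R2 = -545/216 - 535/108*e1 e2
Summing the partial products and collecting blades:
Answer: -2471/216 - 2051/216*e1 e2


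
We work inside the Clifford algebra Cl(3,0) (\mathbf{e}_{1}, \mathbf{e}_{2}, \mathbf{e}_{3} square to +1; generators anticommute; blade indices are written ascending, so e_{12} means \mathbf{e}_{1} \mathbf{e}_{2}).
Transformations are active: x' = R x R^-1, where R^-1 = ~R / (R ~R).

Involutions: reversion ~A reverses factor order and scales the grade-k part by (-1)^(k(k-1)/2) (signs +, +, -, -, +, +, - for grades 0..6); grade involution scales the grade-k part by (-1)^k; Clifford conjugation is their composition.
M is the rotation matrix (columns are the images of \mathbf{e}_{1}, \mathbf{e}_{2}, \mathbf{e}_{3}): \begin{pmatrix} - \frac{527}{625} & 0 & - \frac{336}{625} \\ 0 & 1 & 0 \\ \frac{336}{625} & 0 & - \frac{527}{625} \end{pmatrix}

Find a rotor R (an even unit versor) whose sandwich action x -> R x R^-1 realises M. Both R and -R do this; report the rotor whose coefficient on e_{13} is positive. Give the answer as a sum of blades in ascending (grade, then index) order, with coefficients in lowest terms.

Method: write R = a + b12*e_{12} + b13*e_{13} + b23*e_{23} with a^2 + b12^2 + b13^2 + b23^2 = 1 (so R^-1 = ~R). Expanding the columns R e_j ~R gives tr M = 4a^2 - 1 and, from the antisymmetric part, M21 - M12 = -4a*b12, M13 - M31 = 4a*b13, M32 - M23 = -4a*b23.
Here tr M = -\frac{429}{625}, so a^2 = (1 + tr M)/4 = \frac{49}{625} and a = ±\frac{7}{25}. Taking a = \frac{7}{25}: M21 - M12 = 0, M13 - M31 = -\frac{672}{625}, M32 - M23 = 0, giving b12 = 0, b13 = -\frac{24}{25}, b23 = 0, i.e. R = \frac{7}{25} - \frac{24}{25} e_{13}.
Its e_{13} coefficient is negative, so report the other preimage -R.
Answer: -\frac{7}{25} + \frac{24}{25} e_{13}. Note: both R and -R realise this M (trace -\frac{429}{625}); the covering map identifies them, and the e_{13}-coefficient sign is the tie-breaker.


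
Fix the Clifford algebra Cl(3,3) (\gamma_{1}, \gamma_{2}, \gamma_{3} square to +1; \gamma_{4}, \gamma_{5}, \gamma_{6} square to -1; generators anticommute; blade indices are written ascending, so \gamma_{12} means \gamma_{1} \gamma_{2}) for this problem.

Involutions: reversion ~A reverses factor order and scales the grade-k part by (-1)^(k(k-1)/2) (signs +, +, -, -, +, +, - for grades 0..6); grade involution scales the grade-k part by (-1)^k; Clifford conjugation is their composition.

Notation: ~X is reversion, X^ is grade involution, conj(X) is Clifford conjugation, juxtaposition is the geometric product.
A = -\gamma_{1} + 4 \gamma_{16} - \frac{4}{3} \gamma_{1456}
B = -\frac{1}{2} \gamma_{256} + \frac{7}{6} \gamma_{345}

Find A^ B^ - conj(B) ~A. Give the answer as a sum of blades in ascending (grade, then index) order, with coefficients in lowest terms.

first term: -\frac{2}{3} \gamma_{124} - 2 \gamma_{125} + \frac{14}{9} \gamma_{136} + \frac{1}{2} \gamma_{1256} - \frac{7}{6} \gamma_{1345} + \frac{14}{3} \gamma_{13456}
second term: \frac{2}{3} \gamma_{124} + 2 \gamma_{125} - \frac{14}{9} \gamma_{136} - \frac{1}{2} \gamma_{1256} + \frac{7}{6} \gamma_{1345} + \frac{14}{3} \gamma_{13456}
Answer: -\frac{4}{3} \gamma_{124} - 4 \gamma_{125} + \frac{28}{9} \gamma_{136} + \gamma_{1256} - \frac{7}{3} \gamma_{1345}


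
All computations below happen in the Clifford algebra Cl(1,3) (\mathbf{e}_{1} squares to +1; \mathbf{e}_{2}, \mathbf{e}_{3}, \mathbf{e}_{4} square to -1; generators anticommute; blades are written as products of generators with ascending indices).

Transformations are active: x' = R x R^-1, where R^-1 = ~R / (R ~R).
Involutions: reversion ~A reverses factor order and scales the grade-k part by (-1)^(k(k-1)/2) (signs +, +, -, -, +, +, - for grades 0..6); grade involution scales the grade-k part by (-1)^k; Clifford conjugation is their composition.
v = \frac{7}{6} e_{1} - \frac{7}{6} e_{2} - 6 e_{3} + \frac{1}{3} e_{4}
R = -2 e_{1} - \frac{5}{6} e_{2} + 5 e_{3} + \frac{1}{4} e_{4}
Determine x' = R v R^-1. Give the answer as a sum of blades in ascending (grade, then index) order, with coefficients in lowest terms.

~R = -2 e_{1} - \frac{5}{6} e_{2} + 5 e_{3} + \frac{1}{4} e_{4}, and R ~R = -\frac{3133}{144}, so R^-1 = ~R / (-\frac{3133}{144}).
R v = \frac{479}{18} + \frac{119}{36} e_{1} e_{2} + \frac{37}{6} e_{1} e_{3} - \frac{23}{24} e_{1} e_{4} + \frac{65}{6} e_{2} e_{3} + \frac{1}{72} e_{2} e_{4} + \frac{19}{6} e_{3} e_{4}
Answer: \frac{70037}{18798} e_{1} + \frac{60251}{18798} e_{2} - \frac{19522}{3133} e_{3} - \frac{8881}{9399} e_{4}


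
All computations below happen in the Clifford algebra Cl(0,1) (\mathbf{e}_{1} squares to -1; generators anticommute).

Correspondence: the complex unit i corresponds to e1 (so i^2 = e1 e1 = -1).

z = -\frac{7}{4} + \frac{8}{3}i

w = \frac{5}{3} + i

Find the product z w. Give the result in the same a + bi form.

In blades: z = -\frac{7}{4} + \frac{8}{3} e_{1}, w = \frac{5}{3} + e_{1}.
Distribute z over w term by term (generator squares from the signature, products reordered to ascending indices): (-\frac{7}{4})*w = -\frac{35}{12} - \frac{7}{4} e_{1}; (\frac{8}{3} e_{1})*w = -\frac{8}{3} + \frac{40}{9} e_{1}.
Sum: -\frac{67}{12} + \frac{97}{36} e_{1}; translating back through the correspondence:
Answer: -\frac{67}{12} + \frac{97}{36}i


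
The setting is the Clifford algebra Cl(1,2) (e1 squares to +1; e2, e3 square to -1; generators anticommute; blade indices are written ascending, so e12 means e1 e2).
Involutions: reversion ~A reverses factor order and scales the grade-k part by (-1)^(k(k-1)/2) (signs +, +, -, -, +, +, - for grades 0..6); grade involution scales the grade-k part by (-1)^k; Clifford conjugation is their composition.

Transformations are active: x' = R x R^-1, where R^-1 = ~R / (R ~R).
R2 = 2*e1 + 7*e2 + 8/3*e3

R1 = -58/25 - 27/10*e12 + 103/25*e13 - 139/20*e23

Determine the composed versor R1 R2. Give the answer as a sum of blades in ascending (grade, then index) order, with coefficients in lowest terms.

Distribute over the terms of R2 (each basis-blade product reordered to ascending indices, repeated generators contracted through their squares):
R1 (2*e1) = -116/25*e1 + 27/5*e2 - 206/25*e3 - 139/10*e123
R1 (7*e2) = 189/10*e1 - 406/25*e2 - 973/20*e3 - 721/25*e123
R1 (8/3*e3) = -824/75*e1 + 278/15*e2 - 464/75*e3 - 36/5*e123
Summing the partial products and collecting blades:
Answer: 491/150*e1 + 577/75*e2 - 18923/300*e3 - 2497/50*e123


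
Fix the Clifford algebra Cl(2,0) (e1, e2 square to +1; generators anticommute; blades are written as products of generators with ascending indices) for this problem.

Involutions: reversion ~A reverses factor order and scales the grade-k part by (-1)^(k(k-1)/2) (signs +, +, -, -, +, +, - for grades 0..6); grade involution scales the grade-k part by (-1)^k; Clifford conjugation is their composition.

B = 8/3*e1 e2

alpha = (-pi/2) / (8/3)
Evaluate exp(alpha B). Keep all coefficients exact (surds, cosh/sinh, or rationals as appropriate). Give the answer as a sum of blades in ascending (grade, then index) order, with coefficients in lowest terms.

B^2 = (8/3)^2*(e1 e2)^2 = 64/9*(-1) = -64/9 (a basis 2-blade squares to minus the product of its generators' squares).
B^2 = -64/9 — the negative square puts this in the circular regime; l = 8/3, alpha*l = -pi/2, so exp(alpha B) = cos(-pi/2) + (sin(-pi/2)/(8/3))*B = 0 + (-3/8)*B.
Answer: -e1 e2


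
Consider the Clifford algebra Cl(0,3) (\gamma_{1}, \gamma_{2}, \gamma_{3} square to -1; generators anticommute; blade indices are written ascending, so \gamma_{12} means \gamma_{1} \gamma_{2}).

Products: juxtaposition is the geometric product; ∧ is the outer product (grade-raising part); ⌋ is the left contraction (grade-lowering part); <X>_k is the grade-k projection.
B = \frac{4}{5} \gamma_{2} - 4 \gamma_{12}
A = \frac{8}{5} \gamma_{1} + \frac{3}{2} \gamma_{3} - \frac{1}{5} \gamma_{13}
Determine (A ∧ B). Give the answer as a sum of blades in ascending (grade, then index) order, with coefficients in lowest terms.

step 1: \frac{32}{25} \gamma_{12} - \frac{6}{5} \gamma_{23} - \frac{146}{25} \gamma_{123}
Answer: \frac{32}{25} \gamma_{12} - \frac{6}{5} \gamma_{23} - \frac{146}{25} \gamma_{123}


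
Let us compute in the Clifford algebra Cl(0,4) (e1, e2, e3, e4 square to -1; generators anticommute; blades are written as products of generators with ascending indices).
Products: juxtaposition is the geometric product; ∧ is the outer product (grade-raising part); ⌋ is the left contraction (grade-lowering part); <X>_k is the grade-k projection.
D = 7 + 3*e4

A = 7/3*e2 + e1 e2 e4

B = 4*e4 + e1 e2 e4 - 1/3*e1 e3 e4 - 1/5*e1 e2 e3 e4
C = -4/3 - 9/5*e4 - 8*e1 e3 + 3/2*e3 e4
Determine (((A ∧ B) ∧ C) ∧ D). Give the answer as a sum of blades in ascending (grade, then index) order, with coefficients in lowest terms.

step 1: 28/3*e2 e4 + 7/9*e1 e2 e3 e4
step 2: -112/9*e2 e4 + 1988/27*e1 e2 e3 e4
step 3: -784/9*e2 e4 + 13916/27*e1 e2 e3 e4
Answer: -784/9*e2 e4 + 13916/27*e1 e2 e3 e4


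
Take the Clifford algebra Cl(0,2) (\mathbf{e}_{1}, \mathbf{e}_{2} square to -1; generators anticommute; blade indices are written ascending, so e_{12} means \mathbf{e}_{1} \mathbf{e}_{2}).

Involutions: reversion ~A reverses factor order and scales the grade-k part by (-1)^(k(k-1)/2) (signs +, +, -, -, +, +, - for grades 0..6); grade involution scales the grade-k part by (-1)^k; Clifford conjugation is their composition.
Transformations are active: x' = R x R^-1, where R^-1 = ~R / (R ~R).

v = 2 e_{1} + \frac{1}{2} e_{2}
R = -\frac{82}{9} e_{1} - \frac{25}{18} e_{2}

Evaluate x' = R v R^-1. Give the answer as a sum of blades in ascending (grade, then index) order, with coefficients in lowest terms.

~R = -\frac{82}{9} e_{1} - \frac{25}{18} e_{2}, and R ~R = -\frac{27521}{324}, so R^-1 = ~R / (-\frac{27521}{324}).
R v = \frac{227}{12} - \frac{16}{9} e_{12}
Answer: \frac{56642}{27521} e_{1} + \frac{6529}{55042} e_{2}


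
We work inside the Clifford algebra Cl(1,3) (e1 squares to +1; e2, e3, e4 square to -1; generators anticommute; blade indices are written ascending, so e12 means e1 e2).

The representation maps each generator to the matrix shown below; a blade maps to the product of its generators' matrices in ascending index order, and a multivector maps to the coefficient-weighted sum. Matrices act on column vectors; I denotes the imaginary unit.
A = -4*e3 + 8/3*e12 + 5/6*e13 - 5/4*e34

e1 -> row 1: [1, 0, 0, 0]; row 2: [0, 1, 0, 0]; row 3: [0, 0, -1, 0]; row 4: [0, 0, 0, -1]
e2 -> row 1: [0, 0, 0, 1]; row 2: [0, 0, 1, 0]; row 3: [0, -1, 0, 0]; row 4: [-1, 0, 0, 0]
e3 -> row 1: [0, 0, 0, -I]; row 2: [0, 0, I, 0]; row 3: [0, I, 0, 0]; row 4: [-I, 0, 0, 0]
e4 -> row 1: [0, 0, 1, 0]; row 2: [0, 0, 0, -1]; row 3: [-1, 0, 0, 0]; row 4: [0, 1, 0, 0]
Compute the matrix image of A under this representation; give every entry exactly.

Bivector images (products of the table entries): rho(e12) = rho(e1)rho(e2) = row 1: [0, 0, 0, 1]; row 2: [0, 0, 1, 0]; row 3: [0, 1, 0, 0]; row 4: [1, 0, 0, 0]; rho(e13) = rho(e1)rho(e3) = row 1: [0, 0, 0, -I]; row 2: [0, 0, I, 0]; row 3: [0, -I, 0, 0]; row 4: [I, 0, 0, 0]; rho(e34) = rho(e3)rho(e4) = row 1: [0, -I, 0, 0]; row 2: [-I, 0, 0, 0]; row 3: [0, 0, 0, -I]; row 4: [0, 0, -I, 0].
M = (-4)*rho(e3) + (8/3)*rho(e12) + (5/6)*rho(e13) + (-5/4)*rho(e34), summed entrywise:
Answer: row 1: [0, 5*I/4, 0, 8/3 + 19*I/6]; row 2: [5*I/4, 0, 8/3 - 19*I/6, 0]; row 3: [0, 8/3 - 29*I/6, 0, 5*I/4]; row 4: [8/3 + 29*I/6, 0, 5*I/4, 0]


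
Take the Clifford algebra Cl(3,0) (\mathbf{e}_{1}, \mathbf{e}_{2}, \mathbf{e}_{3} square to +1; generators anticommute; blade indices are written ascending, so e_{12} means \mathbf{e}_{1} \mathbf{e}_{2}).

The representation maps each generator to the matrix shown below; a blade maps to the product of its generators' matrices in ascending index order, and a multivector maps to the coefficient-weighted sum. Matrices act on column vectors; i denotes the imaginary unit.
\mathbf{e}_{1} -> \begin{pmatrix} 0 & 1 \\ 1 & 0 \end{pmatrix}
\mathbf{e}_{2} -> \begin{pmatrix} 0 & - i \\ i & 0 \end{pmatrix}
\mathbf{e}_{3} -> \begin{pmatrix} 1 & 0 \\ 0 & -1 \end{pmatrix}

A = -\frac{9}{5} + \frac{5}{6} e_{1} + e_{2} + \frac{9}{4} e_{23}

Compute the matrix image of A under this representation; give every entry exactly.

Bivector images (products of the table entries): rho(e_{23}) = rho(\mathbf{e}_{2})rho(\mathbf{e}_{3}) = \begin{pmatrix} 0 & i \\ i & 0 \end{pmatrix}.
M = (-\frac{9}{5})*1 + (\frac{5}{6})*rho(e_{1}) + (1)*rho(e_{2}) + (\frac{9}{4})*rho(e_{23}), summed entrywise (1 is the identity matrix):
Answer: \begin{pmatrix} - \frac{9}{5} & \frac{5}{6} + \frac{5 i}{4} \\ \frac{5}{6} + \frac{13 i}{4} & - \frac{9}{5} \end{pmatrix}


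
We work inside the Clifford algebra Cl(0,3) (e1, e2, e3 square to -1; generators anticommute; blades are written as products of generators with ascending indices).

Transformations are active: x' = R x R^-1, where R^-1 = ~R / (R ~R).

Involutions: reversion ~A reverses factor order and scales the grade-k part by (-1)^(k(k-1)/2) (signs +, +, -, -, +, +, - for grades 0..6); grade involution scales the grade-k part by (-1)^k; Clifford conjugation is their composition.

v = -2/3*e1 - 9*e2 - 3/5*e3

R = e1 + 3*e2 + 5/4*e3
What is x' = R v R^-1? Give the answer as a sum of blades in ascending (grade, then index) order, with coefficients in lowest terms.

~R = e1 + 3*e2 + 5/4*e3, and R ~R = -185/16, so R^-1 = ~R / (-185/16).
R v = 341/12 - 7*e1 e2 + 7/30*e1 e3 + 189/20*e2 e3
Answer: -786/185*e1 - 1063/185*e2 - 3077/555*e3


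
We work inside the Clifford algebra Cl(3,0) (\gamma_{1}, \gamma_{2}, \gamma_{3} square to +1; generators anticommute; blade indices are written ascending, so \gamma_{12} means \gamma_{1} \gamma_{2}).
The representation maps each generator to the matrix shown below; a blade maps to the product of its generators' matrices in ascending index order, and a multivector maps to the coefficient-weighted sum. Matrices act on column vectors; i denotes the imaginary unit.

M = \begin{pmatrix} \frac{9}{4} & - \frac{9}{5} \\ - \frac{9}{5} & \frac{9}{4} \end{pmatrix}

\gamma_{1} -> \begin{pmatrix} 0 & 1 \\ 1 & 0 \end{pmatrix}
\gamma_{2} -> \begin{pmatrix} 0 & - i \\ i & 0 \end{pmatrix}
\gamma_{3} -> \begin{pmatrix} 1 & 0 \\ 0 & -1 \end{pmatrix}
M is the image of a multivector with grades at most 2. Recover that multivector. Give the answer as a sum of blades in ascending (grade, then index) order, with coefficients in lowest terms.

Method: 1, rho(\gamma_{1}), rho(\gamma_{2}), rho(\gamma_{3}) form a trace-orthogonal basis of the 2x2 complex matrices (tr(X Y) = 2 if X = Y, else 0), so M = m0*1 + m1*rho(\gamma_{1}) + m2*rho(\gamma_{2}) + m3*rho(\gamma_{3}) with m0 = tr(M)/2 = \frac{9}{4}, m1 = tr(M rho(\gamma_{1}))/2 = - \frac{9}{5}, m2 = tr(M rho(\gamma_{2}))/2 = 0, m3 = tr(M rho(\gamma_{3}))/2 = 0.
Multiplying table entries, the bivector images are rho(\gamma_{12}) = i*rho(\gamma_{3}), rho(\gamma_{13}) = -i*rho(\gamma_{2}), rho(\gamma_{23}) = i*rho(\gamma_{1}); with real blade coefficients the real parts of m0..m3 are the coefficients of 1, \gamma_{1}, \gamma_{2}, \gamma_{3} and the imaginary parts give the bivectors (\gamma_{23}: Im m1, \gamma_{13}: -Im m2, \gamma_{12}: Im m3).
Answer: \frac{9}{4} - \frac{9}{5} \gamma_{1}


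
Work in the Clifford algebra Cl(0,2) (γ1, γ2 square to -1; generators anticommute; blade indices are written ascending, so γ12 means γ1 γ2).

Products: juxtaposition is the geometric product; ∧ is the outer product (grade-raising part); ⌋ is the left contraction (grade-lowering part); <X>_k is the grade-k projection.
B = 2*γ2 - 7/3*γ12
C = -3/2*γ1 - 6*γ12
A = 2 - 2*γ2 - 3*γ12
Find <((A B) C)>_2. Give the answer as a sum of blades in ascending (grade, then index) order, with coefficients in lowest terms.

step 1: -3 + 32/3*γ1 + 4*γ2 - 14/3*γ12
step 2: -12 - 39/2*γ1 + 71*γ2 + 24*γ12
step 3: 24*γ12
Answer: 24*γ12


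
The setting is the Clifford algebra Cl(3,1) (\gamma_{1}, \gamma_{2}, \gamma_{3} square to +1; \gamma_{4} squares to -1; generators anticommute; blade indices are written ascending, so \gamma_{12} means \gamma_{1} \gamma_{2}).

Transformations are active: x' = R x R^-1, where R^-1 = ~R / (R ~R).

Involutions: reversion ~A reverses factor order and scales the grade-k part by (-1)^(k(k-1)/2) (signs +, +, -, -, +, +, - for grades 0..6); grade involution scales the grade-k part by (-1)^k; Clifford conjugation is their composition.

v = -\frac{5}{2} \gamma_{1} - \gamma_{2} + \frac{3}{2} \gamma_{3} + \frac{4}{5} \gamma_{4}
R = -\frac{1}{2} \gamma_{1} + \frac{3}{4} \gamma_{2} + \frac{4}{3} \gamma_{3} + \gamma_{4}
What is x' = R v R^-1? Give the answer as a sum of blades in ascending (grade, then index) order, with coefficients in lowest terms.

~R = -\frac{1}{2} \gamma_{1} + \frac{3}{4} \gamma_{2} + \frac{4}{3} \gamma_{3} + \gamma_{4}, and R ~R = \frac{229}{144}, so R^-1 = ~R / (\frac{229}{144}).
R v = \frac{17}{10} + \frac{19}{8} \gamma_{12} + \frac{31}{12} \gamma_{13} + \frac{21}{10} \gamma_{14} + \frac{59}{24} \gamma_{23} + \frac{8}{5} \gamma_{24} - \frac{13}{30} \gamma_{34}
Answer: \frac{3277}{2290} \gamma_{1} + \frac{2981}{1145} \gamma_{2} + \frac{3093}{2290} \gamma_{3} + \frac{1532}{1145} \gamma_{4}


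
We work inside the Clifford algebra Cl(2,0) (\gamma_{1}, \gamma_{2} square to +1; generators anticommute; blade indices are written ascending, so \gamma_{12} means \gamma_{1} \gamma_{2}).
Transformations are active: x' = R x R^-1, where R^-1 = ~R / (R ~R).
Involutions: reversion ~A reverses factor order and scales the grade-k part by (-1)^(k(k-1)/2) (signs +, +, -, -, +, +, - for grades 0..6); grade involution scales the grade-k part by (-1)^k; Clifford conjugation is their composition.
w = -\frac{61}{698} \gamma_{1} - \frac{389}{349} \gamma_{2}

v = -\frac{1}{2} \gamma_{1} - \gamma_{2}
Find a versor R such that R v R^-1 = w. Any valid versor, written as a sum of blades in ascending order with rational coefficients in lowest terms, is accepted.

Key observation: q(v) = q(w) = \frac{5}{4} (sandwiches preserve the norm), so R = v + w = -\frac{205}{349} \gamma_{1} - \frac{738}{349} \gamma_{2} works whenever it is invertible — the component of v along it is kept and (v - w)/2 reverses, sending v to w.
Answer: -\frac{205}{349} \gamma_{1} - \frac{738}{349} \gamma_{2}


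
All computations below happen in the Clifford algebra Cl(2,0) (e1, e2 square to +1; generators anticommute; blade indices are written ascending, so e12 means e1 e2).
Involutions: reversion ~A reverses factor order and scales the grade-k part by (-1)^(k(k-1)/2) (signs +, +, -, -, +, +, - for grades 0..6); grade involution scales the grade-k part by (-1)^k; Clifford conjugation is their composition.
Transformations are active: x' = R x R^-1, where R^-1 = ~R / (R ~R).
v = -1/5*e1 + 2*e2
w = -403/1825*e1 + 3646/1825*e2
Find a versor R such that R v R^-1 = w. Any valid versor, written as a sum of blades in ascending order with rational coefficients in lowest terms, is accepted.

Construction: equal norms (both 101/25) license R = v + w = -768/1825*e1 + 7296/1825*e2 — nothing changes along that direction, while (v - w)/2 changes sign, so v maps onto w.
Answer: -768/1825*e1 + 7296/1825*e2


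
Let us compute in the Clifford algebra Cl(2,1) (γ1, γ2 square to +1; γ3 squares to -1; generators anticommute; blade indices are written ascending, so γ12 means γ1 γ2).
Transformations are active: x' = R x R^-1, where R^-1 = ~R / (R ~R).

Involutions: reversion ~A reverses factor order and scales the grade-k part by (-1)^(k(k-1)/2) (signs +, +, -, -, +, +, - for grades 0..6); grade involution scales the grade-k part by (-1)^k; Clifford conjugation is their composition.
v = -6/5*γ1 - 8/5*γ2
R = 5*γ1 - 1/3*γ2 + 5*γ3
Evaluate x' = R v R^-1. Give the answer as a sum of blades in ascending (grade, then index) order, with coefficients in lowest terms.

~R = 5*γ1 - 1/3*γ2 + 5*γ3, and R ~R = 1/9, so R^-1 = ~R / (1/9).
R v = -82/15 - 42/5*γ12 + 6*γ13 + 8*γ23
Answer: -2454/5*γ1 + 172/5*γ2 - 492*γ3


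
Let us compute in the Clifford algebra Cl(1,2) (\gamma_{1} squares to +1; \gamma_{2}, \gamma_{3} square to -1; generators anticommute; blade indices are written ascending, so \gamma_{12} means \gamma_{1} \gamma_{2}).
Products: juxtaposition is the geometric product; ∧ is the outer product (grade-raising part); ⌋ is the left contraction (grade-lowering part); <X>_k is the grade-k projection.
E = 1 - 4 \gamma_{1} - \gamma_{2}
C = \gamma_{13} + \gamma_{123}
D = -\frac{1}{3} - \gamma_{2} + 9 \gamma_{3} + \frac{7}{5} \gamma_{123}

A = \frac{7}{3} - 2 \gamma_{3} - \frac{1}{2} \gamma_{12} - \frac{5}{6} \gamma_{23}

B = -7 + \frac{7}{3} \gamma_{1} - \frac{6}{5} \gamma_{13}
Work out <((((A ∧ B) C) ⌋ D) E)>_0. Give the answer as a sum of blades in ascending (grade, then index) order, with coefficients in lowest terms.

step 1: -\frac{49}{3} + \frac{49}{9} \gamma_{1} + 14 \gamma_{3} + \frac{7}{2} \gamma_{12} + \frac{28}{15} \gamma_{13} + \frac{35}{6} \gamma_{23} - \frac{35}{18} \gamma_{123}
step 2: \frac{343}{90} + \frac{49}{6} \gamma_{1} + \frac{7}{90} \gamma_{2} + \frac{161}{18} \gamma_{3} - \frac{119}{6} \gamma_{12} - \frac{49}{3} \gamma_{13} + \frac{35}{18} \gamma_{23} - \frac{49}{3} \gamma_{123}
step 3: -\frac{15883}{270} - \frac{49}{18} \gamma_{1} + \frac{343}{18} \gamma_{2} + \frac{98}{15} \gamma_{3} - \frac{1127}{90} \gamma_{12} + \frac{49}{450} \gamma_{13} + \frac{343}{30} \gamma_{23} + \frac{2401}{450} \gamma_{123}
step 4: -\frac{3899}{135} + \frac{29708}{135} \gamma_{1} + \frac{3752}{135} \gamma_{2} - \frac{2009}{450} \gamma_{3} + \frac{2989}{45} \gamma_{12} + \frac{1568}{75} \gamma_{13} - \frac{1519}{450} \gamma_{23} - \frac{1813}{45} \gamma_{123}
step 5: -\frac{3899}{135}
Answer: -\frac{3899}{135}


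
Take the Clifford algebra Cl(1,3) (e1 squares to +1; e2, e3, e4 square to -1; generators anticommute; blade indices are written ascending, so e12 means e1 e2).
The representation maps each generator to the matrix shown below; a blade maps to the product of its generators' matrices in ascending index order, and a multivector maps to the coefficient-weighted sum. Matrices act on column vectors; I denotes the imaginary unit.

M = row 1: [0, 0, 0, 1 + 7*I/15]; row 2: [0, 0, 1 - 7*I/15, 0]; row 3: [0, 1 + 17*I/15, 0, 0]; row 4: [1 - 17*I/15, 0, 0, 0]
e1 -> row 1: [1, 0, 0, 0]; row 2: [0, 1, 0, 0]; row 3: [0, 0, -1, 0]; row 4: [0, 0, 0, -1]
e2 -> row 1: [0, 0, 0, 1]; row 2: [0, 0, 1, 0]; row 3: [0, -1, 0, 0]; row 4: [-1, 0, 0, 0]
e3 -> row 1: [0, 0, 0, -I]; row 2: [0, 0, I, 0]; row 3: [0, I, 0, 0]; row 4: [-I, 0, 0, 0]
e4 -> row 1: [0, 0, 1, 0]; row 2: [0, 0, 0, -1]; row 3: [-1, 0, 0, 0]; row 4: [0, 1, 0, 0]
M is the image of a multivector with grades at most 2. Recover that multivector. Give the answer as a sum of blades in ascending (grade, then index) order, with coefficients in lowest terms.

Method: the blade images are trace-orthogonal — tr(rho(e_A) rho(e_B)^-1) = 4 if A = B and 0 otherwise — and rho(e_A)^-1 = (e_A)^2 * rho(e_A) with (e_A)^2 = +1 or -1, so the coefficient of e_A in the preimage is (e_A)^2 * tr(M rho(e_A))/4.
Nonzero projections over blades of grade <= 2: e3: (e3)^2 = -1, tr(M rho(e3)) = -4/3, coefficient 1/3; e12: (e12)^2 = +1, tr(M rho(e12)) = 4, coefficient 1; e13: (e13)^2 = +1, tr(M rho(e13)) = -16/5, coefficient -4/5. Every other blade of grade <= 2 projects to 0.
Answer: 1/3*e3 + e12 - 4/5*e13


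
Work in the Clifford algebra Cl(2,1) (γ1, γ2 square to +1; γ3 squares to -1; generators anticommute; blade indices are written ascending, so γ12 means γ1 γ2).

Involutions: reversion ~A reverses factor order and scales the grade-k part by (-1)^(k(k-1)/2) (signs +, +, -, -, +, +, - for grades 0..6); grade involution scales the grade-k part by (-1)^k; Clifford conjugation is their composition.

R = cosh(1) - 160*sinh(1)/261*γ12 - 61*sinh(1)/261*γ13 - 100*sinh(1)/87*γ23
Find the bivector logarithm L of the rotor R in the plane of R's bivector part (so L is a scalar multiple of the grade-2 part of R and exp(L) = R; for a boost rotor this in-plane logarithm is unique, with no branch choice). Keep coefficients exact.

The scalar part of R is cosh(1), which fixes the rapidity magnitude through cosh (cosh is even, so it cannot fix the sign — the bivector part carries that); dividing the bivector part by sinh of the rapidity gives the plane, and L = rapidity * plane, where the joint sign ambiguity of (rapidity, plane) cancels in the product.
Concretely: cosh(rapidity) = cosh(1) gives rapidity = ±1, and since rapidity/sinh(rapidity) is even the sign is immaterial: L = (rapidity/sinh(rapidity)) * <R>_2 = (1/sinh(1)) * <R>_2.
Answer: -160/261*γ12 - 61/261*γ13 - 100/87*γ23


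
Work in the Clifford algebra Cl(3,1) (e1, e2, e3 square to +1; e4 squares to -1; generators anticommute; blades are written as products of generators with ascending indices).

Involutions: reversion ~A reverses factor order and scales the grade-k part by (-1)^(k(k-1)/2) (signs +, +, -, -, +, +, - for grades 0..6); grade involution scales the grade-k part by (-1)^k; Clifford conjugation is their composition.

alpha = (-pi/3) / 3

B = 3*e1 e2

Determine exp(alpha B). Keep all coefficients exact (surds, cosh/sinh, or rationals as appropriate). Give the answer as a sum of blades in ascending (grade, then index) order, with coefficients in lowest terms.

B^2 = (3)^2*(e1 e2)^2 = 9*(-1) = -9 (a basis 2-blade squares to minus the product of its generators' squares).
B^2 = -9 — the negative square puts this in the circular regime; l = 3, alpha*l = -pi/3, so exp(alpha B) = cos(-pi/3) + (sin(-pi/3)/3)*B = 1/2 + (-sqrt(3)/6)*B.
Answer: 1/2 - sqrt(3)/2*e1 e2


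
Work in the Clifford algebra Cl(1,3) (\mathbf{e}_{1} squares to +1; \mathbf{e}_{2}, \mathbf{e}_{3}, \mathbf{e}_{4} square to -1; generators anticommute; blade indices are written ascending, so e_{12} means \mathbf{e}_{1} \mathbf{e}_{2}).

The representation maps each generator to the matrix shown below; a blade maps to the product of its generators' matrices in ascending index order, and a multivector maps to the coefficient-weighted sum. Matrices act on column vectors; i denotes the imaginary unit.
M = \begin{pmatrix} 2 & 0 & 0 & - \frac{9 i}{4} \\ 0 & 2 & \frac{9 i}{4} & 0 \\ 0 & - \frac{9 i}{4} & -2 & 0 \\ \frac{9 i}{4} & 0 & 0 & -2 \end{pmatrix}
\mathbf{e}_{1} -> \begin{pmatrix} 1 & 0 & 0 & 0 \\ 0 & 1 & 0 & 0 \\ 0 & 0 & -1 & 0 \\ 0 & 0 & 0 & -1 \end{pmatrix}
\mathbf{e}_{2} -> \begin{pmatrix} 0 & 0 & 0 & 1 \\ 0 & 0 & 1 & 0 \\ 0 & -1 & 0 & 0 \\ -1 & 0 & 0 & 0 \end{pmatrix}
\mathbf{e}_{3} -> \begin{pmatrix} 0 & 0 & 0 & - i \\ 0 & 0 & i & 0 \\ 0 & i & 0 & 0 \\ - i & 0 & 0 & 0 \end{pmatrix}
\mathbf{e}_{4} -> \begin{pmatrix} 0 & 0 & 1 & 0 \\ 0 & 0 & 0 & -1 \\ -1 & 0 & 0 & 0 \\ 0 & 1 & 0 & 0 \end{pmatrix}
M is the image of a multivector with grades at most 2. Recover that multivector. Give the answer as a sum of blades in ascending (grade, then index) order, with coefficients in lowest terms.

Method: the blade images are trace-orthogonal — tr(rho(e_A) rho(e_B)^-1) = 4 if A = B and 0 otherwise — and rho(e_A)^-1 = (e_A)^2 * rho(e_A) with (e_A)^2 = +1 or -1, so the coefficient of e_A in the preimage is (e_A)^2 * tr(M rho(e_A))/4.
Nonzero projections over blades of grade <= 2: e_{1}: (e_{1})^2 = +1, tr(M rho(e_{1})) = 8, coefficient 2; e_{13}: (e_{13})^2 = +1, tr(M rho(e_{13})) = 9, coefficient \frac{9}{4}. Every other blade of grade <= 2 projects to 0.
Answer: 2 e_{1} + \frac{9}{4} e_{13}


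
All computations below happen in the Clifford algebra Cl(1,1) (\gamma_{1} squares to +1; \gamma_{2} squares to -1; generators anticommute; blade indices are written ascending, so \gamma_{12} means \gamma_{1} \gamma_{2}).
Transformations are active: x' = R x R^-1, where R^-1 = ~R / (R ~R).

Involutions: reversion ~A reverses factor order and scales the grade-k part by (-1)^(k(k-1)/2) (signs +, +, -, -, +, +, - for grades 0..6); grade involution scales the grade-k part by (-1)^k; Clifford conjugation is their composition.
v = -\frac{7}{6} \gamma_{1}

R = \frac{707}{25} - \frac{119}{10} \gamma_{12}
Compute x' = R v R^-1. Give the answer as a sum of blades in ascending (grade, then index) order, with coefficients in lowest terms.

~R = \frac{707}{25} + \frac{119}{10} \gamma_{12}, and R ~R = \frac{1645371}{2500}, so R^-1 = ~R / (\frac{1645371}{2500}).
R v = -\frac{4949}{150} \gamma_{1} - \frac{833}{60} \gamma_{2}
Answer: -\frac{48029}{28782} \gamma_{1} - \frac{17170}{14391} \gamma_{2}


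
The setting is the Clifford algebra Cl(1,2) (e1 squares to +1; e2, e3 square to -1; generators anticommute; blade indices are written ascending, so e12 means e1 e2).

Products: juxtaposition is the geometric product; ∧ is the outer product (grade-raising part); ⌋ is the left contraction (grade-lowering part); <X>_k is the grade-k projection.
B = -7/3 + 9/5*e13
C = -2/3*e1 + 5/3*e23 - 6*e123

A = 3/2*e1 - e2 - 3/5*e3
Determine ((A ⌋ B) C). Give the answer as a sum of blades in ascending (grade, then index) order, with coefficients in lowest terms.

step 1: -27/25*e1 + 27/10*e3
step 2: 18/25 + 9/2*e2 + 81/5*e12 + 9/5*e13 + 162/25*e23 - 9/5*e123
Answer: 18/25 + 9/2*e2 + 81/5*e12 + 9/5*e13 + 162/25*e23 - 9/5*e123


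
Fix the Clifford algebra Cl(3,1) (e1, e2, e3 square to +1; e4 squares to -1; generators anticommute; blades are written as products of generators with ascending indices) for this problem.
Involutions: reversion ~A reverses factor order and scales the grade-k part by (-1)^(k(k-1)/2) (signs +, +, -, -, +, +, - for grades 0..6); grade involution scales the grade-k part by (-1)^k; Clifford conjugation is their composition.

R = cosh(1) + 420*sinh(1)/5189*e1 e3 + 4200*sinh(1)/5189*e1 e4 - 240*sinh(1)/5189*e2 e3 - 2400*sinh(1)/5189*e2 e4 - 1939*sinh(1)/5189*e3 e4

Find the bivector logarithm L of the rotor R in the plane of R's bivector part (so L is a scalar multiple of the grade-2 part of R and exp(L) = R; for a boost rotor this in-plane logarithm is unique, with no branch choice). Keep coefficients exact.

The scalar part of R is cosh(1), which determines |rapidity| via cosh; the sign lives in the bivector part, and pairing them (bivector part over sinh of the rapidity = the plane) gives the unique in-plane L = rapidity * plane.
Concretely: cosh(rapidity) = cosh(1) gives rapidity = ±1, and since rapidity/sinh(rapidity) is even the sign is immaterial: L = (rapidity/sinh(rapidity)) * <R>_2 = (1/sinh(1)) * <R>_2.
Answer: 420/5189*e1 e3 + 4200/5189*e1 e4 - 240/5189*e2 e3 - 2400/5189*e2 e4 - 1939/5189*e3 e4


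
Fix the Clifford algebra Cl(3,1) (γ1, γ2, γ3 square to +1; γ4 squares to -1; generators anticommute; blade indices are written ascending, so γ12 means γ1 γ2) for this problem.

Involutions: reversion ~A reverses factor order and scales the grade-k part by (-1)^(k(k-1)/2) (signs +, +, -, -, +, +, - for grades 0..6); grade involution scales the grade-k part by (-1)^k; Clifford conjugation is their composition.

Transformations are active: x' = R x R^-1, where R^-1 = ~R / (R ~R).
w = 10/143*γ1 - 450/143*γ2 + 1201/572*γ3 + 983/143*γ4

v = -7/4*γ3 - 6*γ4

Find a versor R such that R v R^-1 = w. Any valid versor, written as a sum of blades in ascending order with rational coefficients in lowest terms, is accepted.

A norm check does it: q(v) = q(w) = -527/16, hence R = v + w = 10/143*γ1 - 450/143*γ2 + 50/143*γ3 + 125/143*γ4 realises the map — parallel part kept, (v - w)/2 negated, v carried to w.
Answer: 10/143*γ1 - 450/143*γ2 + 50/143*γ3 + 125/143*γ4


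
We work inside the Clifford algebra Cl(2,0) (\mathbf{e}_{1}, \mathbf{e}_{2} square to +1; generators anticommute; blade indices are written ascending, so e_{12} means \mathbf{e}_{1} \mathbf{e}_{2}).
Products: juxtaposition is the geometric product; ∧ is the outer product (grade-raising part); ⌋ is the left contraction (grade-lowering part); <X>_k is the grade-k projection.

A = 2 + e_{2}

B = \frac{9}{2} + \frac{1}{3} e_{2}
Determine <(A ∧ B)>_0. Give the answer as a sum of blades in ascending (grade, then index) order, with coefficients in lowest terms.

step 1: 9 + \frac{31}{6} e_{2}
step 2: 9
Answer: 9


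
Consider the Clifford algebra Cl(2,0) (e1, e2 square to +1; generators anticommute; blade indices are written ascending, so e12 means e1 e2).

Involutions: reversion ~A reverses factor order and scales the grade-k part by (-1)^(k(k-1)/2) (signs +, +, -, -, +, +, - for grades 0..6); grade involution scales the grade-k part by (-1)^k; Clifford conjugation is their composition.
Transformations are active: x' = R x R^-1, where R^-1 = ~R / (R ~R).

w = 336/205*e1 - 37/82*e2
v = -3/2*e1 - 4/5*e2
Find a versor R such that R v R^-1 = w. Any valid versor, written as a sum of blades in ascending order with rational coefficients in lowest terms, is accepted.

A norm check does it: q(v) = q(w) = 289/100, hence R = v + w = 57/410*e1 - 513/410*e2 realises the map — parallel part kept, (v - w)/2 negated, v carried to w.
Answer: 57/410*e1 - 513/410*e2


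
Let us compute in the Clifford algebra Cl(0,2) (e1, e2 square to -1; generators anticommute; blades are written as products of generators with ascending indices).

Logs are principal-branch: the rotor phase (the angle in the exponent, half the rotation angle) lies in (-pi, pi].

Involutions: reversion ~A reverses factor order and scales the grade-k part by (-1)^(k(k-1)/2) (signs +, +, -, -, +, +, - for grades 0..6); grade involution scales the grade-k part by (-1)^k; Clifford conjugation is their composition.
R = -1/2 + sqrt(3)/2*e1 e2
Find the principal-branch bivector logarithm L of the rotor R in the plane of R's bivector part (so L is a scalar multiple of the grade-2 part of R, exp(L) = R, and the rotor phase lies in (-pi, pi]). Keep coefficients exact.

The scalar part of R is -1/2, which fixes the principal-branch rotor phase; the unit plane is then the bivector part divided by the sine of that phase, and L is that plane scaled by the phase.
Concretely: cos(phase) = -1/2 gives phase = ±2*pi/3, and since phase/sin(phase) is even the sign is immaterial: L = (phase/sin(phase)) * <R>_2 = (4*sqrt(3)*pi/9) * <R>_2.
Answer: 2*pi/3*e1 e2


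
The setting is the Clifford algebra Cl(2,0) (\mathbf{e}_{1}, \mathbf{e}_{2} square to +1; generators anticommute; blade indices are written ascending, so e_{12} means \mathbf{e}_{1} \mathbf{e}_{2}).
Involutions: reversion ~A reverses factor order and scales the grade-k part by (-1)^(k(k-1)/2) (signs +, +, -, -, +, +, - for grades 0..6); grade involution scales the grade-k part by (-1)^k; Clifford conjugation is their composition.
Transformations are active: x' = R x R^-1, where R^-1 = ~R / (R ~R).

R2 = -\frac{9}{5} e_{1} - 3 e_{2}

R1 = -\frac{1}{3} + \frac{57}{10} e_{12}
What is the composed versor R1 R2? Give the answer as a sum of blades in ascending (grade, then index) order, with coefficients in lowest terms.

Distribute over the terms of R1 (each basis-blade product reordered to ascending indices, repeated generators contracted through their squares):
(-\frac{1}{3}) R2 = \frac{3}{5} e_{1} + e_{2}
(\frac{57}{10} e_{12}) R2 = -\frac{171}{10} e_{1} + \frac{513}{50} e_{2}
Summing the partial products and collecting blades:
Answer: -\frac{33}{2} e_{1} + \frac{563}{50} e_{2}


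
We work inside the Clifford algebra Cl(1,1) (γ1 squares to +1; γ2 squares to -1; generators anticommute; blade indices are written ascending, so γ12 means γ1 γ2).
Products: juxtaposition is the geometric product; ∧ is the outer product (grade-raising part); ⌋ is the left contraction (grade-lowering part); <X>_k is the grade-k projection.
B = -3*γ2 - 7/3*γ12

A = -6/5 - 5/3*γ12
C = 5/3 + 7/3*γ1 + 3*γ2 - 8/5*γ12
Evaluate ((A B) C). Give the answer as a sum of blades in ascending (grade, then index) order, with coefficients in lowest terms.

step 1: 35/9 - 5*γ1 + 18/5*γ2 + 14/5*γ12
step 2: -13814/675 - 9058/675*γ1 + 287/15*γ2 - 1123/45*γ12
Answer: -13814/675 - 9058/675*γ1 + 287/15*γ2 - 1123/45*γ12


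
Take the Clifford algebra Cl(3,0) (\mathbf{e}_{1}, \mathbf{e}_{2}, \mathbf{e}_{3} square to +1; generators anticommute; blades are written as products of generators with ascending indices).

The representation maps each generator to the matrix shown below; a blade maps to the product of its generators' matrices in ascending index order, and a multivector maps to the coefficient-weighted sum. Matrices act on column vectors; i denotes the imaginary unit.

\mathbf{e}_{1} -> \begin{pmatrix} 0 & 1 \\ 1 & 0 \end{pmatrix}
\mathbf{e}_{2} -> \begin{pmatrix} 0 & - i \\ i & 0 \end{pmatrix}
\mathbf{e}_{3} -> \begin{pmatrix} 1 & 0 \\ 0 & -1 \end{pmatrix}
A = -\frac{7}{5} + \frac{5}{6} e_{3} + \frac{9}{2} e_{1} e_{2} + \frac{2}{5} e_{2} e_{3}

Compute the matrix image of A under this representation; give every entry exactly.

Bivector images (products of the table entries): rho(e_{1} e_{2}) = rho(\mathbf{e}_{1})rho(\mathbf{e}_{2}) = \begin{pmatrix} i & 0 \\ 0 & - i \end{pmatrix}; rho(e_{2} e_{3}) = rho(\mathbf{e}_{2})rho(\mathbf{e}_{3}) = \begin{pmatrix} 0 & i \\ i & 0 \end{pmatrix}.
M = (-\frac{7}{5})*1 + (\frac{5}{6})*rho(e_{3}) + (\frac{9}{2})*rho(e_{1} e_{2}) + (\frac{2}{5})*rho(e_{2} e_{3}), summed entrywise (1 is the identity matrix):
Answer: \begin{pmatrix} - \frac{17}{30} + \frac{9 i}{2} & \frac{2 i}{5} \\ \frac{2 i}{5} & - \frac{67}{30} - \frac{9 i}{2} \end{pmatrix}


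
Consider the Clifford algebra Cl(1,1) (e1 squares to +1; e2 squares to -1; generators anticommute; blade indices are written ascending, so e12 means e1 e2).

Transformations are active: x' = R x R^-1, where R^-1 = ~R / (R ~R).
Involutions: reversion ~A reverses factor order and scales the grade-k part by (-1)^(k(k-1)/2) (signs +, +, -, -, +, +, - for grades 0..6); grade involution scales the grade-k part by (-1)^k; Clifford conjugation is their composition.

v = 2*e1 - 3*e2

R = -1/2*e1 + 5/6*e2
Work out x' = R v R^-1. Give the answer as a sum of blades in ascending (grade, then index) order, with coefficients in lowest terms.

~R = -1/2*e1 + 5/6*e2, and R ~R = -4/9, so R^-1 = ~R / (-4/9).
R v = 3/2 - 1/6*e12
Answer: 11/8*e1 - 21/8*e2


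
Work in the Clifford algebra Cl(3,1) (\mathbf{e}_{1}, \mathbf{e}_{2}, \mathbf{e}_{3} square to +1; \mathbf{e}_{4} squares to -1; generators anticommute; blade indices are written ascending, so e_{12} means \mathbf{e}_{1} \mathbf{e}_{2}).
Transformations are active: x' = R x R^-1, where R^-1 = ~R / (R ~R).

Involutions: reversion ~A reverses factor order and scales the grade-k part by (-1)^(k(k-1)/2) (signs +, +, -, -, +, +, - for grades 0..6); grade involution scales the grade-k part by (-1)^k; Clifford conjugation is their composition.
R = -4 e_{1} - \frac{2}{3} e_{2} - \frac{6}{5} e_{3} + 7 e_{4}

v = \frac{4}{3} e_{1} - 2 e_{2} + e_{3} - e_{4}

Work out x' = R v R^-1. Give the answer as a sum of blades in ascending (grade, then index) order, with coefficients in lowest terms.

~R = -4 e_{1} - \frac{2}{3} e_{2} - \frac{6}{5} e_{3} + 7 e_{4}, and R ~R = -\frac{7001}{225}, so R^-1 = ~R / (-\frac{7001}{225}).
R v = \frac{9}{5} + \frac{80}{9} e_{12} - \frac{12}{5} e_{13} - \frac{16}{3} e_{14} - \frac{46}{15} e_{23} + \frac{44}{3} e_{24} - \frac{29}{5} e_{34}
Answer: -\frac{18284}{21003} e_{1} + \frac{14542}{7001} e_{2} - \frac{6029}{7001} e_{3} + \frac{1331}{7001} e_{4}


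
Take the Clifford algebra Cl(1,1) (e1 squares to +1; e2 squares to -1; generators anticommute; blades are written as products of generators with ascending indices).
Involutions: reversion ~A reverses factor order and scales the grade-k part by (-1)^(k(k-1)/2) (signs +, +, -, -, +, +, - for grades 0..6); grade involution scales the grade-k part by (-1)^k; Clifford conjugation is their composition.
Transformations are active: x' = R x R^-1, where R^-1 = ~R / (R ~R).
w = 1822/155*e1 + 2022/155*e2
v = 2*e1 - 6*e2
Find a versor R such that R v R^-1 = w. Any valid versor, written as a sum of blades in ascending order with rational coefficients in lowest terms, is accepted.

R = v + w = 2132/155*e1 + 1092/155*e2 works: the equal norms (-32) guarantee its sandwich swaps v into w.
Answer: 2132/155*e1 + 1092/155*e2
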